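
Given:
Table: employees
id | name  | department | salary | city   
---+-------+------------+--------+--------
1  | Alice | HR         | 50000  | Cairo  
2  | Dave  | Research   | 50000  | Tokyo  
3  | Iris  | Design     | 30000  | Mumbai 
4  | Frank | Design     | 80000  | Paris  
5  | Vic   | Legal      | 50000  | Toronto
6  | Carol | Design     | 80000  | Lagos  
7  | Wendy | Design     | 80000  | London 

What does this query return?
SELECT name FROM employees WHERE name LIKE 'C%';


LIKE 'C%' matches names starting with 'C'
Matching: 1

1 rows:
Carol


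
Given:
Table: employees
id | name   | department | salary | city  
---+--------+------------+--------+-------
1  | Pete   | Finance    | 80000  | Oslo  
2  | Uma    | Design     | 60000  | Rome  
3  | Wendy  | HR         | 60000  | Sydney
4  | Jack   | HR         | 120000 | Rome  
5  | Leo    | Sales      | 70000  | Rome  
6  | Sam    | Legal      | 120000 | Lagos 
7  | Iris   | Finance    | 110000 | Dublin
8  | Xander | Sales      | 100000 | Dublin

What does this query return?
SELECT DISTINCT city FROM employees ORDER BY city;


All 'city' values (row order): Oslo, Rome, Sydney, Rome, Rome, Lagos, Dublin, Dublin
Removing duplicates leaves 5 unique value(s).

5 values:
Dublin
Lagos
Oslo
Rome
Sydney


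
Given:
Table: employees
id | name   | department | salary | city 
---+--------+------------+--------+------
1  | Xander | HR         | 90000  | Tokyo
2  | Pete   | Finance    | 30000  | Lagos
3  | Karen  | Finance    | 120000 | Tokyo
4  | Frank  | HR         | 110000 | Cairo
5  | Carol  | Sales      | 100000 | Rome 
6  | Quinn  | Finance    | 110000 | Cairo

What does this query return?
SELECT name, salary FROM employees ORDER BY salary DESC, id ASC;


Sorting by salary DESC, then id ASC for ties

6 rows:
Karen, 120000
Frank, 110000
Quinn, 110000
Carol, 100000
Xander, 90000
Pete, 30000


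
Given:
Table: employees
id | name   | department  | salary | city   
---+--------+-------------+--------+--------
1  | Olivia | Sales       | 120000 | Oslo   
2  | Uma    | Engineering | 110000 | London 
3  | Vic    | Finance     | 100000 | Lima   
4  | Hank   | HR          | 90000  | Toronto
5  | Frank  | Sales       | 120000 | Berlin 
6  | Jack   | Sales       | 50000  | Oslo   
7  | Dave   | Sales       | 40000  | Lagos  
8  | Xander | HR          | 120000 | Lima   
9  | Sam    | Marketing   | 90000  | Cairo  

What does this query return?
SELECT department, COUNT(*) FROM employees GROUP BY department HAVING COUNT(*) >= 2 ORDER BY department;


Groups with count >= 2:
  HR: 2 -> PASS
  Sales: 4 -> PASS
  Engineering: 1 -> filtered out
  Finance: 1 -> filtered out
  Marketing: 1 -> filtered out


2 groups:
HR, 2
Sales, 4


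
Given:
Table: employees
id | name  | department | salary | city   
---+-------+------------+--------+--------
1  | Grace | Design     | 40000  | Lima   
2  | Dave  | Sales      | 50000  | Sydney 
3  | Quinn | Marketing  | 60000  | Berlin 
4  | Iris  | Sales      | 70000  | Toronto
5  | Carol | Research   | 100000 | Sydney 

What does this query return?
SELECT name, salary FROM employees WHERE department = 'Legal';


Filtering: department = 'Legal'
Matching rows: 0

Empty result set (0 rows)


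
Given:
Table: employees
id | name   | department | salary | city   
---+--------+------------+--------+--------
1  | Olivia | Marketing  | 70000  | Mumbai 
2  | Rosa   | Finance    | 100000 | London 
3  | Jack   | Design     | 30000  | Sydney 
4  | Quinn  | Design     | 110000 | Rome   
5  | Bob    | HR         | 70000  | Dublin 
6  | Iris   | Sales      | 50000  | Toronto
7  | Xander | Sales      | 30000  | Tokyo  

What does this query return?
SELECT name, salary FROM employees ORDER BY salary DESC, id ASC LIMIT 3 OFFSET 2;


Sort by salary DESC (id ASC tiebreak), then skip 2 and take 3
Rows 3 through 5

3 rows:
Olivia, 70000
Bob, 70000
Iris, 50000


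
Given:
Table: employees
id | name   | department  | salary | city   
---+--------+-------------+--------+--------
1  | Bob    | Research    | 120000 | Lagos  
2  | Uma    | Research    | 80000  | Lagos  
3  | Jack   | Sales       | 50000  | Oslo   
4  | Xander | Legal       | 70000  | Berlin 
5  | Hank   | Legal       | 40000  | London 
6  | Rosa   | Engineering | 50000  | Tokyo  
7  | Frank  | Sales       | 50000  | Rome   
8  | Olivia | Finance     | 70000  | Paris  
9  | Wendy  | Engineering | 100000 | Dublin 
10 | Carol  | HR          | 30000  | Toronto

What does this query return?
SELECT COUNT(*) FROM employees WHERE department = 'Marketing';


Counting rows where department = 'Marketing'


0


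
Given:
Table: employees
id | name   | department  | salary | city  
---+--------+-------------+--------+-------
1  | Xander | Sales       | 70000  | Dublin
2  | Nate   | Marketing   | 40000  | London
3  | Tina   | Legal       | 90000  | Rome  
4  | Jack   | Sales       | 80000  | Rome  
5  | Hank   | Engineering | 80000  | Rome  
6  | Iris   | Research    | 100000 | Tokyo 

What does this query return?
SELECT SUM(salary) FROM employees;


SUM(salary) = 70000 + 40000 + 90000 + 80000 + 80000 + 100000 = 460000

460000


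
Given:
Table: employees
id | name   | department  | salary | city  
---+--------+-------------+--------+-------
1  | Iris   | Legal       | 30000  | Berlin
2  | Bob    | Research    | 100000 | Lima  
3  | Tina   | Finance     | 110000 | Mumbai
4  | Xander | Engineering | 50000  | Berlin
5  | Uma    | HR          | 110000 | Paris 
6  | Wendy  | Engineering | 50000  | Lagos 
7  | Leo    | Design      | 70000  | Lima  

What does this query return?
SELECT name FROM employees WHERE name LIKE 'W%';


LIKE 'W%' matches names starting with 'W'
Matching: 1

1 rows:
Wendy


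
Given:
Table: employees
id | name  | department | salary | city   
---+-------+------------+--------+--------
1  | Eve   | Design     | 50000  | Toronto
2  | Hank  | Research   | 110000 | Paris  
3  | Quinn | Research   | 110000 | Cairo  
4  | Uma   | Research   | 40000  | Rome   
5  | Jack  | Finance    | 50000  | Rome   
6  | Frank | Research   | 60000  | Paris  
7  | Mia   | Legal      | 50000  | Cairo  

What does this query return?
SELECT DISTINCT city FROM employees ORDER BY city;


All 'city' values (row order): Toronto, Paris, Cairo, Rome, Rome, Paris, Cairo
Removing duplicates leaves 4 unique value(s).

4 values:
Cairo
Paris
Rome
Toronto


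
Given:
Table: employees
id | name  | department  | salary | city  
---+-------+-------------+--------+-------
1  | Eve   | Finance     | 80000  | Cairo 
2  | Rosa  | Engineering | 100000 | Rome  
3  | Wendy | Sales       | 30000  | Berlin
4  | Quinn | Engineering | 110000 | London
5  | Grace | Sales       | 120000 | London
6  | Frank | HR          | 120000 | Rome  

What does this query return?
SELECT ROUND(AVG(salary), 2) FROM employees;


SUM(salary) = 560000
COUNT = 6
ROUND(AVG, 2) = ROUND(560000 / 6, 2) = 93333.33

93333.33


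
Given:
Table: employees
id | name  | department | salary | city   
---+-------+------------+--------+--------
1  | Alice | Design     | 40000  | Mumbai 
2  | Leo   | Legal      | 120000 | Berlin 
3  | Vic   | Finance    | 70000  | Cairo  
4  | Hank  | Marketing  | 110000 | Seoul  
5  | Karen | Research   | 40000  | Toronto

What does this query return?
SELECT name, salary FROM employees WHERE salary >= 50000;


Filtering: salary >= 50000
Matching: 3 rows

3 rows:
Leo, 120000
Vic, 70000
Hank, 110000


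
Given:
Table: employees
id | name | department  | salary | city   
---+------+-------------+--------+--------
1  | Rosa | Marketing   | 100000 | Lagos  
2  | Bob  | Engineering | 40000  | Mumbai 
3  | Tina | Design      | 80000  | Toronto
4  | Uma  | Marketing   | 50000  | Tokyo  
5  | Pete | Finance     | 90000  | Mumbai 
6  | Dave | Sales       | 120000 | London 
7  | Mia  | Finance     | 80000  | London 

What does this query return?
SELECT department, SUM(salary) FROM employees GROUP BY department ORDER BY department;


Summing salary within each department:
  Design: 80000 = 80000
  Engineering: 40000 = 40000
  Finance: 90000 + 80000 = 170000
  Marketing: 100000 + 50000 = 150000
  Sales: 120000 = 120000


5 groups:
Design, 80000
Engineering, 40000
Finance, 170000
Marketing, 150000
Sales, 120000


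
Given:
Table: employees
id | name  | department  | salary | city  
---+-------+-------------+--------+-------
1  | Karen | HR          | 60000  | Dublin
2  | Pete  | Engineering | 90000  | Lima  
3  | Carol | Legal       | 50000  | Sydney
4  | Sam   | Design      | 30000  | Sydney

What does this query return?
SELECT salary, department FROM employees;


Projecting columns: salary, department

4 rows:
60000, HR
90000, Engineering
50000, Legal
30000, Design


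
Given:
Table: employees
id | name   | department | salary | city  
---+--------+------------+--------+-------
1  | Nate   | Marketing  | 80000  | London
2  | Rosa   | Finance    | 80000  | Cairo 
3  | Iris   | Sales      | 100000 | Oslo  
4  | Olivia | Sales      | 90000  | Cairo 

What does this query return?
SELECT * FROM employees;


SELECT * returns all 4 rows with all columns

4 rows:
1, Nate, Marketing, 80000, London
2, Rosa, Finance, 80000, Cairo
3, Iris, Sales, 100000, Oslo
4, Olivia, Sales, 90000, Cairo


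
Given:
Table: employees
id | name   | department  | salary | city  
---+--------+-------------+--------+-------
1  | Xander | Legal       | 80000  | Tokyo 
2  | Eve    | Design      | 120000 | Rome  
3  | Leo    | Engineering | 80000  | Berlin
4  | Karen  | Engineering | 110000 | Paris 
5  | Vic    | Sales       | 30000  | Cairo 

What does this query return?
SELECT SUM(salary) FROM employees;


SUM(salary) = 80000 + 120000 + 80000 + 110000 + 30000 = 420000

420000


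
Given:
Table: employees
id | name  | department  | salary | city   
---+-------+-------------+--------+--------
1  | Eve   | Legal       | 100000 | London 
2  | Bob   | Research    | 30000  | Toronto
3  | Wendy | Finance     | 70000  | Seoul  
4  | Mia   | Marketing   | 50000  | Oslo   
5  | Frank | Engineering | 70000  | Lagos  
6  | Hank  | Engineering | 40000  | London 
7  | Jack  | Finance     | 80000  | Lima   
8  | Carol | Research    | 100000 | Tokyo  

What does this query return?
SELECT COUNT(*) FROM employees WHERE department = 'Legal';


Counting rows where department = 'Legal'
  Eve -> MATCH


1


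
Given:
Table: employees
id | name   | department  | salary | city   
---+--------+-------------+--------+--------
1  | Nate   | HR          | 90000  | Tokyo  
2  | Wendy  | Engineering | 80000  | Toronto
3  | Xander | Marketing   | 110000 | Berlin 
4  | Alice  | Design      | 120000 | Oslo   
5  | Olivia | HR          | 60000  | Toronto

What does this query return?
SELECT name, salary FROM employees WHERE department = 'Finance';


Filtering: department = 'Finance'
Matching rows: 0

Empty result set (0 rows)


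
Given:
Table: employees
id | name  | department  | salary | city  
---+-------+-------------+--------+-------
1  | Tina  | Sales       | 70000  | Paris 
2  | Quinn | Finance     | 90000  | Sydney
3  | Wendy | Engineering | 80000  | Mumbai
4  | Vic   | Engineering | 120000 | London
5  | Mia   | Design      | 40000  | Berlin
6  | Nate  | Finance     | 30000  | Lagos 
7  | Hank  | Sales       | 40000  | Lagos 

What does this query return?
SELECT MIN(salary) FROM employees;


Salaries: 70000, 90000, 80000, 120000, 40000, 30000, 40000
MIN = 30000

30000


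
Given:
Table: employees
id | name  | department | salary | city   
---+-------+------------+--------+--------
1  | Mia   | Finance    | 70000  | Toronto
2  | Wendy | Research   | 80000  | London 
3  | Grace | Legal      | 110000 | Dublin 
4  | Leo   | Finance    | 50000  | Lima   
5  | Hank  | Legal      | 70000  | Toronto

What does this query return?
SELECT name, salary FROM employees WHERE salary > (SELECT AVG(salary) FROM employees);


Subquery: AVG(salary) = 76000.0
Filtering: salary > 76000.0
  Wendy (80000) -> MATCH
  Grace (110000) -> MATCH


2 rows:
Wendy, 80000
Grace, 110000


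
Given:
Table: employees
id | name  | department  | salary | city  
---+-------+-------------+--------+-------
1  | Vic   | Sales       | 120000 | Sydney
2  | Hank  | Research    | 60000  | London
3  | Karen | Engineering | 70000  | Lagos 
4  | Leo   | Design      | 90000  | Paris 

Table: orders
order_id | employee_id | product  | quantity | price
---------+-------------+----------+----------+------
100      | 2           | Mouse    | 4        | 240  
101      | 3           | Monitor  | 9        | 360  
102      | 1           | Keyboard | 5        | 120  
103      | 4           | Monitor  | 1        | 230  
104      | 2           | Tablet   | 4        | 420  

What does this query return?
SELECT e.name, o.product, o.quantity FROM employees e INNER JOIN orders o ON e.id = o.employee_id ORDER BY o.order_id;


Joining employees.id = orders.employee_id:
  employee Hank (id=2) -> order Mouse
  employee Karen (id=3) -> order Monitor
  employee Vic (id=1) -> order Keyboard
  employee Leo (id=4) -> order Monitor
  employee Hank (id=2) -> order Tablet


5 rows:
Hank, Mouse, 4
Karen, Monitor, 9
Vic, Keyboard, 5
Leo, Monitor, 1
Hank, Tablet, 4


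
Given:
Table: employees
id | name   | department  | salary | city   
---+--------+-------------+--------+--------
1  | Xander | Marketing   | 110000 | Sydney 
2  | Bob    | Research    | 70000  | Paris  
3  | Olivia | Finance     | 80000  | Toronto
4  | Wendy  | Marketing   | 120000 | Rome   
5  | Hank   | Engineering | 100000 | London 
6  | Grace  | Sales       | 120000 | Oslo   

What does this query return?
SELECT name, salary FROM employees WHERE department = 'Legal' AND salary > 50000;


Filtering: department = 'Legal' AND salary > 50000
Matching: 0 rows

Empty result set (0 rows)


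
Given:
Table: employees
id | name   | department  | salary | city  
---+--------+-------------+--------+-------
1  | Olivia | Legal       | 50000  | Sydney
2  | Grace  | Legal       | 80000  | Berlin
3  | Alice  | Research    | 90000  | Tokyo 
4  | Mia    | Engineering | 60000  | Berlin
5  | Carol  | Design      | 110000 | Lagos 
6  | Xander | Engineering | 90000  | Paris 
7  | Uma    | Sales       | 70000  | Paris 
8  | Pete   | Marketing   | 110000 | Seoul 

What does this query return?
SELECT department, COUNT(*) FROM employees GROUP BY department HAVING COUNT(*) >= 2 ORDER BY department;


Groups with count >= 2:
  Engineering: 2 -> PASS
  Legal: 2 -> PASS
  Design: 1 -> filtered out
  Marketing: 1 -> filtered out
  Research: 1 -> filtered out
  Sales: 1 -> filtered out


2 groups:
Engineering, 2
Legal, 2


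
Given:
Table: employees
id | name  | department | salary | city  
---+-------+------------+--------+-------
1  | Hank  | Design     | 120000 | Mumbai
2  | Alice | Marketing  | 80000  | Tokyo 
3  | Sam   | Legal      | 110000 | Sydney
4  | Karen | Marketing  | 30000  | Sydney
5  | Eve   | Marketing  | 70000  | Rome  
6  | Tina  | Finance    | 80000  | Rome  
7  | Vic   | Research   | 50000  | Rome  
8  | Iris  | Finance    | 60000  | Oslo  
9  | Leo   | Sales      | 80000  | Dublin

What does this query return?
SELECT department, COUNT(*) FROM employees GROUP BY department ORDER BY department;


Assigning each row to its department group:
  Hank -> Design
  Alice -> Marketing
  Sam -> Legal
  Karen -> Marketing
  Eve -> Marketing
  Tina -> Finance
  Vic -> Research
  Iris -> Finance
  Leo -> Sales


6 groups:
Design, 1
Finance, 2
Legal, 1
Marketing, 3
Research, 1
Sales, 1


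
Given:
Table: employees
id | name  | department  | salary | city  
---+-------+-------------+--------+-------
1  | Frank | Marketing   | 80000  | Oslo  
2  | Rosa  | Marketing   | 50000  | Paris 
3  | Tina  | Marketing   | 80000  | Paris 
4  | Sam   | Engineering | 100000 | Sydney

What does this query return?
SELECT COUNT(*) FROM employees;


COUNT(*) counts all rows

4


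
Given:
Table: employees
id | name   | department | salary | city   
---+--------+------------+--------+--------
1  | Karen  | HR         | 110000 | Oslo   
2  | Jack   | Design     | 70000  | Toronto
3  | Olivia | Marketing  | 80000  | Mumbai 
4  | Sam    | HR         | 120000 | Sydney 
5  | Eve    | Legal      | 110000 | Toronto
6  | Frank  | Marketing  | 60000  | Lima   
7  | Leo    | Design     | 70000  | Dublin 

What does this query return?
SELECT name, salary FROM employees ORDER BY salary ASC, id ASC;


Sorting by salary ASC, then id ASC for ties

7 rows:
Frank, 60000
Jack, 70000
Leo, 70000
Olivia, 80000
Karen, 110000
Eve, 110000
Sam, 120000


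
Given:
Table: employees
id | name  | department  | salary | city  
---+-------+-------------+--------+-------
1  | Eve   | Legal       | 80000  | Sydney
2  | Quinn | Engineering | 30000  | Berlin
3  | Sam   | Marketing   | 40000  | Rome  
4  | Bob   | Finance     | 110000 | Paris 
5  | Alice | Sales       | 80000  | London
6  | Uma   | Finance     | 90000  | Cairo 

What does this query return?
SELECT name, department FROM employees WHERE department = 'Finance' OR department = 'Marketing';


Filtering: department = 'Finance' OR 'Marketing'
Matching: 3 rows

3 rows:
Sam, Marketing
Bob, Finance
Uma, Finance


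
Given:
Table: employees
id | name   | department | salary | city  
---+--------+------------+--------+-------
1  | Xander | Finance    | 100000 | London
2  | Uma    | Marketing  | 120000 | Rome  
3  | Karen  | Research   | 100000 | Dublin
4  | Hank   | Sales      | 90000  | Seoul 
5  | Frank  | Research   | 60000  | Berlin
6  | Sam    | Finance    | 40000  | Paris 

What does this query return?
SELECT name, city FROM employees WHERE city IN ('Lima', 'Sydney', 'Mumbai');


Filtering: city IN ('Lima', 'Sydney', 'Mumbai')
Matching: 0 rows

Empty result set (0 rows)


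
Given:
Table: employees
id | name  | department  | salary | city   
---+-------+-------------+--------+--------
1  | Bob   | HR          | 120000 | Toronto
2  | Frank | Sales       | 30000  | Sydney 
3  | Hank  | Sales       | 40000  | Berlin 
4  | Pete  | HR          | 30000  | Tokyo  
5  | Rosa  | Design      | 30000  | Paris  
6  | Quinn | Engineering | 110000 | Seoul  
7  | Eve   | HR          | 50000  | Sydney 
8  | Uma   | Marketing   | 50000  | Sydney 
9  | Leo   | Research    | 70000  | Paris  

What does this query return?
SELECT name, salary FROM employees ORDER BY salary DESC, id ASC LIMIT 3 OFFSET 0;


Sort by salary DESC (id ASC tiebreak), then skip 0 and take 3
Rows 1 through 3

3 rows:
Bob, 120000
Quinn, 110000
Leo, 70000


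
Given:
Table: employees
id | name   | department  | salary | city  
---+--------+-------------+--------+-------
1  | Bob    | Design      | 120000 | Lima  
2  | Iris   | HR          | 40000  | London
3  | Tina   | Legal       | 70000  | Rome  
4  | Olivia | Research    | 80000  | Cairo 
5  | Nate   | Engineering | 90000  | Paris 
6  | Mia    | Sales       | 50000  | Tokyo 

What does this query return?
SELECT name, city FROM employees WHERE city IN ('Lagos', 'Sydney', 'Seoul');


Filtering: city IN ('Lagos', 'Sydney', 'Seoul')
Matching: 0 rows

Empty result set (0 rows)


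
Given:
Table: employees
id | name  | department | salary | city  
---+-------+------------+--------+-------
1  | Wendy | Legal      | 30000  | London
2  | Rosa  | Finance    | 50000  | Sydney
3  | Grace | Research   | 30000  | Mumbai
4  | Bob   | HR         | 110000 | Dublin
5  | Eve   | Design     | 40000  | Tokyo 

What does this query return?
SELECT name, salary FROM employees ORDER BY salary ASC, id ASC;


Sorting by salary ASC, then id ASC for ties

5 rows:
Wendy, 30000
Grace, 30000
Eve, 40000
Rosa, 50000
Bob, 110000


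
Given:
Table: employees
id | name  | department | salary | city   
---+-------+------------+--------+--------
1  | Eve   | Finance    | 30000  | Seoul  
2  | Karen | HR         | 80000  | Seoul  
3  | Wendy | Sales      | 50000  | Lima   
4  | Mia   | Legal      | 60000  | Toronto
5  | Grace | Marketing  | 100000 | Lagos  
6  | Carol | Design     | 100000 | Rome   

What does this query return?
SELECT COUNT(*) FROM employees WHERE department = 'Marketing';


Counting rows where department = 'Marketing'
  Grace -> MATCH


1


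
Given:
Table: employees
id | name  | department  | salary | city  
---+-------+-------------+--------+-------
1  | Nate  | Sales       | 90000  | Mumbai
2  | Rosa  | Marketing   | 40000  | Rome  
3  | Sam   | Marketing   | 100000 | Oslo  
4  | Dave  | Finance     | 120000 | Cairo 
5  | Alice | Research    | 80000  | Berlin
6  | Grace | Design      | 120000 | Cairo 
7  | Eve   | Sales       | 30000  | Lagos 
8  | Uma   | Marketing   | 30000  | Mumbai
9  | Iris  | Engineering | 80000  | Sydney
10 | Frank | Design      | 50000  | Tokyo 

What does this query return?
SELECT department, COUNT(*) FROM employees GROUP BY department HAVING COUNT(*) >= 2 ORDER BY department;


Groups with count >= 2:
  Design: 2 -> PASS
  Marketing: 3 -> PASS
  Sales: 2 -> PASS
  Engineering: 1 -> filtered out
  Finance: 1 -> filtered out
  Research: 1 -> filtered out


3 groups:
Design, 2
Marketing, 3
Sales, 2


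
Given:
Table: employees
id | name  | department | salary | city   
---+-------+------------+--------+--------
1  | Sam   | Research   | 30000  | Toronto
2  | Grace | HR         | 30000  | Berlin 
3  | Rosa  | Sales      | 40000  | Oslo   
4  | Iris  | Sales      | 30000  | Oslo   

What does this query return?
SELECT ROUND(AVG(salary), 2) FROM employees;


SUM(salary) = 130000
COUNT = 4
ROUND(AVG, 2) = ROUND(130000 / 4, 2) = 32500.0

32500.0


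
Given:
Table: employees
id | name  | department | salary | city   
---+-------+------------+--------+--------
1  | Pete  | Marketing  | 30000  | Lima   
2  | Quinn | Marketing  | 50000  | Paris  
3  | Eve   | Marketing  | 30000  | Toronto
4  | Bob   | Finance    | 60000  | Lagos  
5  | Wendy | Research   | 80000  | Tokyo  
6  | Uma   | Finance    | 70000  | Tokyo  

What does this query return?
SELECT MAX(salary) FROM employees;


Salaries: 30000, 50000, 30000, 60000, 80000, 70000
MAX = 80000

80000


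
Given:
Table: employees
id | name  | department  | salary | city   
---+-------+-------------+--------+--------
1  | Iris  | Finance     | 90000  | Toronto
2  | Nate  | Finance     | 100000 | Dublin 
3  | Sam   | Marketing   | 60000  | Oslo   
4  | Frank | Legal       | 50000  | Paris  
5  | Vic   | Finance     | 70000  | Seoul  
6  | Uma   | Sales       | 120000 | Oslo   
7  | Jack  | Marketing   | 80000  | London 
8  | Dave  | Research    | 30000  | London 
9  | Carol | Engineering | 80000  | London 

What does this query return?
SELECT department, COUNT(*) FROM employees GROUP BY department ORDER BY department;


Assigning each row to its department group:
  Iris -> Finance
  Nate -> Finance
  Sam -> Marketing
  Frank -> Legal
  Vic -> Finance
  Uma -> Sales
  Jack -> Marketing
  Dave -> Research
  Carol -> Engineering


6 groups:
Engineering, 1
Finance, 3
Legal, 1
Marketing, 2
Research, 1
Sales, 1


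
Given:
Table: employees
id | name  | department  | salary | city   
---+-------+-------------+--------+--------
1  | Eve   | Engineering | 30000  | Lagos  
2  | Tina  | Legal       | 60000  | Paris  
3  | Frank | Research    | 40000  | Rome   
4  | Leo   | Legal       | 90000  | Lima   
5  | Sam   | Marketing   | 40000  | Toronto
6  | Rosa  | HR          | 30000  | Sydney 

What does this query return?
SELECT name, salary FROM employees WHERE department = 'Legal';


Filtering: department = 'Legal'
Matching rows: 2

2 rows:
Tina, 60000
Leo, 90000


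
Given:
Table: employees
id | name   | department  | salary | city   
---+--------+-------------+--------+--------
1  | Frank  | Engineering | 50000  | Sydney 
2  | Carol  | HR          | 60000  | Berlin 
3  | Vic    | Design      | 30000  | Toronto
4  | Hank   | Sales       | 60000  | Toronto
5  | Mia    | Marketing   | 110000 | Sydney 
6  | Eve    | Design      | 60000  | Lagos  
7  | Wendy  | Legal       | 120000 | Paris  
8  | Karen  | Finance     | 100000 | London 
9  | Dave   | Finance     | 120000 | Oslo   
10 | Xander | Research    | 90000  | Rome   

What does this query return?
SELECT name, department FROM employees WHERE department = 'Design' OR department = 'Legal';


Filtering: department = 'Design' OR 'Legal'
Matching: 3 rows

3 rows:
Vic, Design
Eve, Design
Wendy, Legal


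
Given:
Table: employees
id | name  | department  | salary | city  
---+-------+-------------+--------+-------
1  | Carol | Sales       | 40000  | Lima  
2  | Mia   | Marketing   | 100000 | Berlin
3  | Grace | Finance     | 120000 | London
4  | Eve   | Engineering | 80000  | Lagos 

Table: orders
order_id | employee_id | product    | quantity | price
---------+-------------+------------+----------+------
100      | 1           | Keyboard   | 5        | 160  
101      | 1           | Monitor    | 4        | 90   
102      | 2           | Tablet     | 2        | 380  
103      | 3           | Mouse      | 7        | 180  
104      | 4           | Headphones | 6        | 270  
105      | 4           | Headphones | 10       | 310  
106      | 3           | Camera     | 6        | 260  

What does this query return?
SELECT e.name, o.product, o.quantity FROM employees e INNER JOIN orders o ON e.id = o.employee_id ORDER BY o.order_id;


Joining employees.id = orders.employee_id:
  employee Carol (id=1) -> order Keyboard
  employee Carol (id=1) -> order Monitor
  employee Mia (id=2) -> order Tablet
  employee Grace (id=3) -> order Mouse
  employee Eve (id=4) -> order Headphones
  employee Eve (id=4) -> order Headphones
  employee Grace (id=3) -> order Camera


7 rows:
Carol, Keyboard, 5
Carol, Monitor, 4
Mia, Tablet, 2
Grace, Mouse, 7
Eve, Headphones, 6
Eve, Headphones, 10
Grace, Camera, 6


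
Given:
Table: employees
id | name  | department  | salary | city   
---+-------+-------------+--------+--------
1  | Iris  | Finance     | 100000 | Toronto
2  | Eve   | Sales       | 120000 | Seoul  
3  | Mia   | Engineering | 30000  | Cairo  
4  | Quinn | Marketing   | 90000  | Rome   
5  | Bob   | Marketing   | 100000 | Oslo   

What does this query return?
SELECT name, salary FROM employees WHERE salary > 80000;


Filtering: salary > 80000
Matching: 4 rows

4 rows:
Iris, 100000
Eve, 120000
Quinn, 90000
Bob, 100000


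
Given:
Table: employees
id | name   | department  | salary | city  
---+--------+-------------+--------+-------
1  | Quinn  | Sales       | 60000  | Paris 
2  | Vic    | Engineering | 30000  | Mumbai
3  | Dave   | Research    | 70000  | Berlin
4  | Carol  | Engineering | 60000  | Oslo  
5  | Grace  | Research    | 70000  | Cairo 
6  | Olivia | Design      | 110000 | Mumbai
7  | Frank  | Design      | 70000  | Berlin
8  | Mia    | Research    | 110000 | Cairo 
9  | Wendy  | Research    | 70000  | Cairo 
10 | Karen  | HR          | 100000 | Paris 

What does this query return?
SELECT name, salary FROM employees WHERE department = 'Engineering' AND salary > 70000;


Filtering: department = 'Engineering' AND salary > 70000
Matching: 0 rows

Empty result set (0 rows)


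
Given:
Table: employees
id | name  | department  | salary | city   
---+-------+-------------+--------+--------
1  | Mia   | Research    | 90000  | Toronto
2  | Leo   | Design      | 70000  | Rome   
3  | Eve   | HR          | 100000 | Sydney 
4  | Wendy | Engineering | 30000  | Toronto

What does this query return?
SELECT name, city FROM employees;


Projecting columns: name, city

4 rows:
Mia, Toronto
Leo, Rome
Eve, Sydney
Wendy, Toronto


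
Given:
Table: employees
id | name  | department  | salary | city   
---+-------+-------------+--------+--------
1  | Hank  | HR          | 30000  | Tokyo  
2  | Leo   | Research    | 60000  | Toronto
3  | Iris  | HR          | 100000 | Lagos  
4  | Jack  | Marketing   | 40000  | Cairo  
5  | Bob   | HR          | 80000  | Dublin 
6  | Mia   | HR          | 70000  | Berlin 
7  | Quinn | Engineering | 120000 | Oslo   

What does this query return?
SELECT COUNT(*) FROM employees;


COUNT(*) counts all rows

7


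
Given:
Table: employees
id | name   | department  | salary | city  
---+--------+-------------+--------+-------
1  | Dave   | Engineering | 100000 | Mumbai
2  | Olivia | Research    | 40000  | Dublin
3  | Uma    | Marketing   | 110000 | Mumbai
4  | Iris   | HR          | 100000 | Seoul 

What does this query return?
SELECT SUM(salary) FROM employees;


SUM(salary) = 100000 + 40000 + 110000 + 100000 = 350000

350000


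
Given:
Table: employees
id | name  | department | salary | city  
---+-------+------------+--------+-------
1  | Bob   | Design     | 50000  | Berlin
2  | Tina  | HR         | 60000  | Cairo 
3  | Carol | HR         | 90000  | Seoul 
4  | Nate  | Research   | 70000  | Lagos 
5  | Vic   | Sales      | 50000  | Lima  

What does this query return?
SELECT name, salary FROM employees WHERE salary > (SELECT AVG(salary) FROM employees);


Subquery: AVG(salary) = 64000.0
Filtering: salary > 64000.0
  Carol (90000) -> MATCH
  Nate (70000) -> MATCH


2 rows:
Carol, 90000
Nate, 70000


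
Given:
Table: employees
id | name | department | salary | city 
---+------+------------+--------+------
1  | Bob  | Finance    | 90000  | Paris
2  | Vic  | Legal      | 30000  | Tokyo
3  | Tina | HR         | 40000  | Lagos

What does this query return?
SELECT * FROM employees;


SELECT * returns all 3 rows with all columns

3 rows:
1, Bob, Finance, 90000, Paris
2, Vic, Legal, 30000, Tokyo
3, Tina, HR, 40000, Lagos


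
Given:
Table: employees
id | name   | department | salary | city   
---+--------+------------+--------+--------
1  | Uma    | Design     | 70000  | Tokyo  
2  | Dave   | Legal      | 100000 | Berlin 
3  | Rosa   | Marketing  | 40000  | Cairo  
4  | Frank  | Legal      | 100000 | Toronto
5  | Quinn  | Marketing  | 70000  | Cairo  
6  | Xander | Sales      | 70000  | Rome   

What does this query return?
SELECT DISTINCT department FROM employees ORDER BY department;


All 'department' values (row order): Design, Legal, Marketing, Legal, Marketing, Sales
Removing duplicates leaves 4 unique value(s).

4 values:
Design
Legal
Marketing
Sales


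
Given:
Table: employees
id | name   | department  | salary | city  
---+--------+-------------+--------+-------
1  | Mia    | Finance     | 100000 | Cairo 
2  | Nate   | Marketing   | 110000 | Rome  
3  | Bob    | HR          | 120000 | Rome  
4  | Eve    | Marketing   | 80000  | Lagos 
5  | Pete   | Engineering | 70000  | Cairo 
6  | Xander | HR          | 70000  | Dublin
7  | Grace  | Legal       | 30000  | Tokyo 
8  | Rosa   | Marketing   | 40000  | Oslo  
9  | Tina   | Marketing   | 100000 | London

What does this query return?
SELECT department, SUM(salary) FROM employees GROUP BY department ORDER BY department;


Summing salary within each department:
  Engineering: 70000 = 70000
  Finance: 100000 = 100000
  HR: 120000 + 70000 = 190000
  Legal: 30000 = 30000
  Marketing: 110000 + 80000 + 40000 + 100000 = 330000


5 groups:
Engineering, 70000
Finance, 100000
HR, 190000
Legal, 30000
Marketing, 330000


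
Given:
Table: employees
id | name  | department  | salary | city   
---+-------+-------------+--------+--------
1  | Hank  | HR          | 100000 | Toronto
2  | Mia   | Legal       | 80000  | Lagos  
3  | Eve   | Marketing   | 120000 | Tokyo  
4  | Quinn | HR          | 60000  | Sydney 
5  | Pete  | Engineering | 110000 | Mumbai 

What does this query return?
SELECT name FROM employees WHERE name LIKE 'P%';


LIKE 'P%' matches names starting with 'P'
Matching: 1

1 rows:
Pete


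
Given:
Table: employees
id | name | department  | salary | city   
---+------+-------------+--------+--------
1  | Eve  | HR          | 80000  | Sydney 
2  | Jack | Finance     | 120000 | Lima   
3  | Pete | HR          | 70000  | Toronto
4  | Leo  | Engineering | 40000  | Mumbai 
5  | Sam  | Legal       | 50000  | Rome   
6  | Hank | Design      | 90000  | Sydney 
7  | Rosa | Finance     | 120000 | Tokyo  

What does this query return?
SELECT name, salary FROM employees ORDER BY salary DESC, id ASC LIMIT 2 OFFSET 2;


Sort by salary DESC (id ASC tiebreak), then skip 2 and take 2
Rows 3 through 4

2 rows:
Hank, 90000
Eve, 80000


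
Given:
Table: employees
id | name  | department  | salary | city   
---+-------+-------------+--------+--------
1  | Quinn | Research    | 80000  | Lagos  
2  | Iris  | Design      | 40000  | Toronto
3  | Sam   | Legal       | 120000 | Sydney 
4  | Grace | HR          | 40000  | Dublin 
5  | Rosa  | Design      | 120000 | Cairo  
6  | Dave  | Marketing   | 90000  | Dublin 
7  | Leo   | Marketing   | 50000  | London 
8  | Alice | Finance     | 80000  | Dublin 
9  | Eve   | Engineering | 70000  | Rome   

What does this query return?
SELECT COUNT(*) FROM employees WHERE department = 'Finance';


Counting rows where department = 'Finance'
  Alice -> MATCH


1


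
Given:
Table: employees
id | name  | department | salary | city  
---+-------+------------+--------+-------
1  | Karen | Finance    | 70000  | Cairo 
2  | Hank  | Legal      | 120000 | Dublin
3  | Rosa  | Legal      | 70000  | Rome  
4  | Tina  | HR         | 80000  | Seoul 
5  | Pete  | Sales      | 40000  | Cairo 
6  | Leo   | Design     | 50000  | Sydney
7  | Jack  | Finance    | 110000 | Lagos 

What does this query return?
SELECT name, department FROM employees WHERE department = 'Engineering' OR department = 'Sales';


Filtering: department = 'Engineering' OR 'Sales'
Matching: 1 rows

1 rows:
Pete, Sales


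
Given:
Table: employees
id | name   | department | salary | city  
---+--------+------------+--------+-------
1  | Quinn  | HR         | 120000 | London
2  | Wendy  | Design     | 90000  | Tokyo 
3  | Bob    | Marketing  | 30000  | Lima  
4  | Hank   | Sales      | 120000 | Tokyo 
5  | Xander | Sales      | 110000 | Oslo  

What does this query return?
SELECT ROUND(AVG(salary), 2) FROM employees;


SUM(salary) = 470000
COUNT = 5
ROUND(AVG, 2) = ROUND(470000 / 5, 2) = 94000.0

94000.0


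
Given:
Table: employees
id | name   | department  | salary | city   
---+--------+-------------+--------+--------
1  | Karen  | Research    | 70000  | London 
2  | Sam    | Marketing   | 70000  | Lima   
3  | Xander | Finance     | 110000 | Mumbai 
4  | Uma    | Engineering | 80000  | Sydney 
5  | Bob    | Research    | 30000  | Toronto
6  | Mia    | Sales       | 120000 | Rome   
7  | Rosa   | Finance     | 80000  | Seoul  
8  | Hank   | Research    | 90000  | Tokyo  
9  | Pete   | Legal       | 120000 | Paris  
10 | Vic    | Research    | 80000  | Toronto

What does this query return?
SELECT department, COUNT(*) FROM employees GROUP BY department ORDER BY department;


Assigning each row to its department group:
  Karen -> Research
  Sam -> Marketing
  Xander -> Finance
  Uma -> Engineering
  Bob -> Research
  Mia -> Sales
  Rosa -> Finance
  Hank -> Research
  Pete -> Legal
  Vic -> Research


6 groups:
Engineering, 1
Finance, 2
Legal, 1
Marketing, 1
Research, 4
Sales, 1


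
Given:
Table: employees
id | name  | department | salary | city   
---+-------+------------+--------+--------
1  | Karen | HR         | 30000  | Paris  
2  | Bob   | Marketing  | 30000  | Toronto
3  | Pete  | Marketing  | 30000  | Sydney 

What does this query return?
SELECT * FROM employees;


SELECT * returns all 3 rows with all columns

3 rows:
1, Karen, HR, 30000, Paris
2, Bob, Marketing, 30000, Toronto
3, Pete, Marketing, 30000, Sydney


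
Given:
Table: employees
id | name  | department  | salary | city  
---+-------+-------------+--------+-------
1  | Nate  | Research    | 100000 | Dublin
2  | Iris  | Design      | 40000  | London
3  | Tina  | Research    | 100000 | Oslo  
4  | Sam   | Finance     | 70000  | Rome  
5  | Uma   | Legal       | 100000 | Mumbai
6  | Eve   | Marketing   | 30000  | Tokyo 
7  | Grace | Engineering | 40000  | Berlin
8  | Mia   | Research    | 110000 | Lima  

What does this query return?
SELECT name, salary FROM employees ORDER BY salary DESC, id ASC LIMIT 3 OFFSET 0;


Sort by salary DESC (id ASC tiebreak), then skip 0 and take 3
Rows 1 through 3

3 rows:
Mia, 110000
Nate, 100000
Tina, 100000


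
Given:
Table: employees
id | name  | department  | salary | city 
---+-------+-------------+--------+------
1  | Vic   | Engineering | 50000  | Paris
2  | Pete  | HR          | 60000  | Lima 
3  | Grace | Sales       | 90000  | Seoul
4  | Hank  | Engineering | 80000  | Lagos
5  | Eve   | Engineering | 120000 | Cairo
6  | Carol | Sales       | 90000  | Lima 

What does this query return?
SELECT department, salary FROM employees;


Projecting columns: department, salary

6 rows:
Engineering, 50000
HR, 60000
Sales, 90000
Engineering, 80000
Engineering, 120000
Sales, 90000


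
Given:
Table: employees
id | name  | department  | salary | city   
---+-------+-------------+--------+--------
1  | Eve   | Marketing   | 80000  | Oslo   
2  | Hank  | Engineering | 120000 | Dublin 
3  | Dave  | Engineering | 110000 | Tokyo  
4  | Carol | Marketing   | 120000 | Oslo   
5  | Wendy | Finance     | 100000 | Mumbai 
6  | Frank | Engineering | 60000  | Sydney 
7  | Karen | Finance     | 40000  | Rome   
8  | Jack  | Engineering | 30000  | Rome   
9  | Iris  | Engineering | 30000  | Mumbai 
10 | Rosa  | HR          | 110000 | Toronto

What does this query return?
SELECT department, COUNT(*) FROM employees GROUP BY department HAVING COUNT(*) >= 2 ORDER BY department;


Groups with count >= 2:
  Engineering: 5 -> PASS
  Finance: 2 -> PASS
  Marketing: 2 -> PASS
  HR: 1 -> filtered out


3 groups:
Engineering, 5
Finance, 2
Marketing, 2


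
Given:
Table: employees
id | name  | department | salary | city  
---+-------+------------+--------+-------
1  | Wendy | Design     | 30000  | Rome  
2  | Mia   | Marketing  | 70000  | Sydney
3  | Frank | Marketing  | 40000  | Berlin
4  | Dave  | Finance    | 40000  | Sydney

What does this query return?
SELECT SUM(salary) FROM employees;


SUM(salary) = 30000 + 70000 + 40000 + 40000 = 180000

180000


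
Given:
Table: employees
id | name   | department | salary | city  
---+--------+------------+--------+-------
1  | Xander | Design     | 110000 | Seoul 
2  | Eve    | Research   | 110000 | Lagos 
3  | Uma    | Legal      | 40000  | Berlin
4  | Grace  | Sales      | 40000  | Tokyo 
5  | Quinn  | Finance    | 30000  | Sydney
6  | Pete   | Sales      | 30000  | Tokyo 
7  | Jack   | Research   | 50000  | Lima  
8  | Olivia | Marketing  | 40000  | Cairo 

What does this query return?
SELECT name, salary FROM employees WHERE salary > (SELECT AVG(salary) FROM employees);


Subquery: AVG(salary) = 56250.0
Filtering: salary > 56250.0
  Xander (110000) -> MATCH
  Eve (110000) -> MATCH


2 rows:
Xander, 110000
Eve, 110000


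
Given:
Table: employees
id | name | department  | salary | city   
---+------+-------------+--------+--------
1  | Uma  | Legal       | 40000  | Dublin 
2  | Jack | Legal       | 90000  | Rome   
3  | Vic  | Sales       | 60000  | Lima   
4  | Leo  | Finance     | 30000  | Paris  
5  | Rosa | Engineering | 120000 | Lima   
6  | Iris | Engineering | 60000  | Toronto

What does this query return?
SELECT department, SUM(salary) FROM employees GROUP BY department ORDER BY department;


Summing salary within each department:
  Engineering: 120000 + 60000 = 180000
  Finance: 30000 = 30000
  Legal: 40000 + 90000 = 130000
  Sales: 60000 = 60000


4 groups:
Engineering, 180000
Finance, 30000
Legal, 130000
Sales, 60000


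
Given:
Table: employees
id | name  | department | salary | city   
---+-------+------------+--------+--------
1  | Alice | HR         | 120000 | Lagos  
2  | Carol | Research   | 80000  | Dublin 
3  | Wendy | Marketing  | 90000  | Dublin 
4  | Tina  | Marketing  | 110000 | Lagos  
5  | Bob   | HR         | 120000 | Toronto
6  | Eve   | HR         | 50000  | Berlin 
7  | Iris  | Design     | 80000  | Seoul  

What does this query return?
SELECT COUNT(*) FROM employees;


COUNT(*) counts all rows

7


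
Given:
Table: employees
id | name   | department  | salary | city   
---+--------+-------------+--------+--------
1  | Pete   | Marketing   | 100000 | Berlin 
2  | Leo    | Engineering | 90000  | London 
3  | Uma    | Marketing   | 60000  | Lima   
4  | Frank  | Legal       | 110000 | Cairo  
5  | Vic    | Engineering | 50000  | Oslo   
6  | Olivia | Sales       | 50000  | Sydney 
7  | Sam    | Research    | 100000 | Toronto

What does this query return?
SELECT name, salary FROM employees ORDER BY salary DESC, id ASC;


Sorting by salary DESC, then id ASC for ties

7 rows:
Frank, 110000
Pete, 100000
Sam, 100000
Leo, 90000
Uma, 60000
Vic, 50000
Olivia, 50000
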